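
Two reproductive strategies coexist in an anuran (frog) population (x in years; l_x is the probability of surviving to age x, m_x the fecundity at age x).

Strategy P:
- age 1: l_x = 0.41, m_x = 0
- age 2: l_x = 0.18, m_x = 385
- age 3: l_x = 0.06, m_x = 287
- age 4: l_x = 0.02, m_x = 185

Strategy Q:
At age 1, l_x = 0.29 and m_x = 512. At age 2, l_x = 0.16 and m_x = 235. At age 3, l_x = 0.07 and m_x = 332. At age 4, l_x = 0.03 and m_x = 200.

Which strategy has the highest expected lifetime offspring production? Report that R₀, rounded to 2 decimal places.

Strategy P: R₀ = 0.41×0 + 0.18×385 + 0.06×287 + 0.02×185 = 90.2200
Strategy Q: R₀ = 0.29×512 + 0.16×235 + 0.07×332 + 0.03×200 = 215.3200
Highest R₀: strategy Q with 215.3200.

215.32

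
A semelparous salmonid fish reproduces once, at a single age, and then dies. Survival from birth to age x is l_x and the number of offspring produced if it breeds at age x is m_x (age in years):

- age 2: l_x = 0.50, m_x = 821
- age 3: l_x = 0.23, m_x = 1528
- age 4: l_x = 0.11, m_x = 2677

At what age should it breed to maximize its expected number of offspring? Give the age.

2

Expected offspring if breeding at age x = l_x × m_x:
  age 2: 0.50 × 821 = 410.500
  age 3: 0.23 × 1528 = 351.440
  age 4: 0.11 × 2677 = 294.470
Maximum at age 2 (410.500).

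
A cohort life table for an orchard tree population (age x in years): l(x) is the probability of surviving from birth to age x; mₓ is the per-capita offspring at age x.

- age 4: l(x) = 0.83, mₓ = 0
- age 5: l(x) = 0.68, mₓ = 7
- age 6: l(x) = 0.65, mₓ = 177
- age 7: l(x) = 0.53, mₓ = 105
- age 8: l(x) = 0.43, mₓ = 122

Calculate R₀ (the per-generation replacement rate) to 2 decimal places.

227.92

R₀ = Σ l(x) mₓ:
  age 4: 0.83 × 0 = 0.0000
  age 5: 0.68 × 7 = 4.7600
  age 6: 0.65 × 177 = 115.0500
  age 7: 0.53 × 105 = 55.6500
  age 8: 0.43 × 122 = 52.4600
R₀ = 0.0000 + 4.7600 + 115.0500 + 55.6500 + 52.4600 = 227.9200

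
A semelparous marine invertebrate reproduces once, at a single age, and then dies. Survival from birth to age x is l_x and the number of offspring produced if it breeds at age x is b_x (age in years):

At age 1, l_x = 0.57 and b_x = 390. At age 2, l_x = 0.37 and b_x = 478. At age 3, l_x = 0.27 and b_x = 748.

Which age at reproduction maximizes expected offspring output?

1

Expected offspring if breeding at age x = l_x × b_x:
  age 1: 0.57 × 390 = 222.300
  age 2: 0.37 × 478 = 176.860
  age 3: 0.27 × 748 = 201.960
Maximum at age 1 (222.300).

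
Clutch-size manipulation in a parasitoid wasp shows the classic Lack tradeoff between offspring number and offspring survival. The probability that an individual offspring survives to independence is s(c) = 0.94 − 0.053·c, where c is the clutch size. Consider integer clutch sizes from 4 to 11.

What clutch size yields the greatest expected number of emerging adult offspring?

9

Expected emerging adult offspring = c × s(c):
  c=4: 4 × 0.728 = 2.912
  c=5: 5 × 0.675 = 3.375
  c=6: 6 × 0.622 = 3.732
  c=7: 7 × 0.569 = 3.983
  c=8: 8 × 0.516 = 4.128
  c=9: 9 × 0.463 = 4.167
  c=10: 10 × 0.410 = 4.100
  c=11: 11 × 0.357 = 3.927
Maximum at c = 9 (4.167 emerging adult offspring).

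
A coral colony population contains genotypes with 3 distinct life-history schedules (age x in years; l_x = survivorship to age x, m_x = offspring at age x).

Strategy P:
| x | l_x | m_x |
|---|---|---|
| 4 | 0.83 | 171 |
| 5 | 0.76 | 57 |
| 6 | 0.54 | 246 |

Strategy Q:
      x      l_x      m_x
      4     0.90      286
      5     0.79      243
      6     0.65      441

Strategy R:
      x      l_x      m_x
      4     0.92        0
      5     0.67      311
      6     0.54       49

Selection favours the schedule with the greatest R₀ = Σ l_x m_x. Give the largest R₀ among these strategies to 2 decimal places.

736.02

Strategy P: R₀ = 0.83×171 + 0.76×57 + 0.54×246 = 318.0900
Strategy Q: R₀ = 0.90×286 + 0.79×243 + 0.65×441 = 736.0200
Strategy R: R₀ = 0.92×0 + 0.67×311 + 0.54×49 = 234.8300
Highest R₀: strategy Q with 736.0200.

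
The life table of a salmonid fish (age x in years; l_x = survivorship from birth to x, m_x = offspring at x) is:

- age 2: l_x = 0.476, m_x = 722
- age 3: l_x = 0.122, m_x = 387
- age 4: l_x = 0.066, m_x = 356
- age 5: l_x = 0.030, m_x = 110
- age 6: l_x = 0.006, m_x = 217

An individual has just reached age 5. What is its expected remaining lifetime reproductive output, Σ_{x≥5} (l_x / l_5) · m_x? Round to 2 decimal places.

l_5 = 0.030. Conditional survival from age 5 to x is l_x / l_5.
  x=5: (0.030/0.030) × 110 = 110.0000
  x=6: (0.006/0.030) × 217 = 43.4000
Sum = 110.0000 + 43.4000 = 153.4000

153.40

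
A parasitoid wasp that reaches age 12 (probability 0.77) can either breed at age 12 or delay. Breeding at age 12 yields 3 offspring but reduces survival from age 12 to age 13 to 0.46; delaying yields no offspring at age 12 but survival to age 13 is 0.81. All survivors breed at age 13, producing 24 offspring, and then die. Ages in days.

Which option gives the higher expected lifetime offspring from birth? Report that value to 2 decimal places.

breed at age 12: R₀ = 0.77 × (3 + 0.46 × 24) = 0.77 × 14.0400 = 10.8108
delay to age 13: R₀ = 0.77 × (0.81 × 24) = 0.77 × 19.4400 = 14.9688
Higher: delay to age 13 (14.9688).

14.97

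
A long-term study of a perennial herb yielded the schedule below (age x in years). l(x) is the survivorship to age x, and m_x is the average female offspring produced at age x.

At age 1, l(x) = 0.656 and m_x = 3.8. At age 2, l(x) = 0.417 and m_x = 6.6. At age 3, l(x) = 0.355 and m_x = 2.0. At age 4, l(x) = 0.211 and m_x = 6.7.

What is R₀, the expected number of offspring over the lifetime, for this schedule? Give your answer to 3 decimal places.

7.369

R₀ = Σ l(x) m_x:
  age 1: 0.656 × 3.8 = 2.4928
  age 2: 0.417 × 6.6 = 2.7522
  age 3: 0.355 × 2.0 = 0.7100
  age 4: 0.211 × 6.7 = 1.4137
R₀ = 2.4928 + 2.7522 + 0.7100 + 1.4137 = 7.3687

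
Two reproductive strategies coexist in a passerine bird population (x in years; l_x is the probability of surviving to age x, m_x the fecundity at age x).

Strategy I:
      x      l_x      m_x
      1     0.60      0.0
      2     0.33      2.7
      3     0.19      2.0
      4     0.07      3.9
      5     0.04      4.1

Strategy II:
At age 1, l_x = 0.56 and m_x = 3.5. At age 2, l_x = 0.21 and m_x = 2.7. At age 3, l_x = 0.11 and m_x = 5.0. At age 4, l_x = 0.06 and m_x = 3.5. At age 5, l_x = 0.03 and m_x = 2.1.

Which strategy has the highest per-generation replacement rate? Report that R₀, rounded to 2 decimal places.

3.35

Strategy I: R₀ = 0.60×0.0 + 0.33×2.7 + 0.19×2.0 + 0.07×3.9 + 0.04×4.1 = 1.7080
Strategy II: R₀ = 0.56×3.5 + 0.21×2.7 + 0.11×5.0 + 0.06×3.5 + 0.03×2.1 = 3.3500
Highest R₀: strategy II with 3.3500.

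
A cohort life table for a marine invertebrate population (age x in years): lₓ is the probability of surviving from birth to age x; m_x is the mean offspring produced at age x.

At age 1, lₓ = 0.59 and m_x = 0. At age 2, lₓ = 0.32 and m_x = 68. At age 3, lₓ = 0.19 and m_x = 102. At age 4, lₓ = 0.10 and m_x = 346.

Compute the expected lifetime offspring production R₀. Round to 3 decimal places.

75.740

R₀ = Σ lₓ m_x:
  age 1: 0.59 × 0 = 0.0000
  age 2: 0.32 × 68 = 21.7600
  age 3: 0.19 × 102 = 19.3800
  age 4: 0.10 × 346 = 34.6000
R₀ = 0.0000 + 21.7600 + 19.3800 + 34.6000 = 75.7400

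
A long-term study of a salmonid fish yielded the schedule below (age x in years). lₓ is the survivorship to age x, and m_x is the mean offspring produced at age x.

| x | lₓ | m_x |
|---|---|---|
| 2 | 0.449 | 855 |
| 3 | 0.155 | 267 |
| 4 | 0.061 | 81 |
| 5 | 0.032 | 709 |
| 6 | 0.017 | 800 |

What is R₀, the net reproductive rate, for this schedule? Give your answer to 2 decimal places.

R₀ = Σ lₓ m_x:
  age 2: 0.449 × 855 = 383.8950
  age 3: 0.155 × 267 = 41.3850
  age 4: 0.061 × 81 = 4.9410
  age 5: 0.032 × 709 = 22.6880
  age 6: 0.017 × 800 = 13.6000
R₀ = 383.8950 + 41.3850 + 4.9410 + 22.6880 + 13.6000 = 466.5090

466.51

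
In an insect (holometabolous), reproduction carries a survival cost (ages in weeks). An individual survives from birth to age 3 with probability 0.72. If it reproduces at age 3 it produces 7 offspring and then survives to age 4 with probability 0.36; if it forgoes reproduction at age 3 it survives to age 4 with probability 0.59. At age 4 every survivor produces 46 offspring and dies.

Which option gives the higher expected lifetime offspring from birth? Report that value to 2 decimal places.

breed at age 3: R₀ = 0.72 × (7 + 0.36 × 46) = 0.72 × 23.5600 = 16.9632
delay to age 4: R₀ = 0.72 × (0.59 × 46) = 0.72 × 27.1400 = 19.5408
Higher: delay to age 4 (19.5408).

19.54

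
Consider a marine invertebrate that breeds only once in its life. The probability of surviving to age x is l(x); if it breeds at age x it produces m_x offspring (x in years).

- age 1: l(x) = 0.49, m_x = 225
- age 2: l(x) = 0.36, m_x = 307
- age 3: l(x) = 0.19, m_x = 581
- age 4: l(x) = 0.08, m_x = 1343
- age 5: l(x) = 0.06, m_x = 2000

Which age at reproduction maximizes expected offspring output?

5

Expected offspring if breeding at age x = l(x) × m_x:
  age 1: 0.49 × 225 = 110.250
  age 2: 0.36 × 307 = 110.520
  age 3: 0.19 × 581 = 110.390
  age 4: 0.08 × 1343 = 107.440
  age 5: 0.06 × 2000 = 120.000
Maximum at age 5 (120.000).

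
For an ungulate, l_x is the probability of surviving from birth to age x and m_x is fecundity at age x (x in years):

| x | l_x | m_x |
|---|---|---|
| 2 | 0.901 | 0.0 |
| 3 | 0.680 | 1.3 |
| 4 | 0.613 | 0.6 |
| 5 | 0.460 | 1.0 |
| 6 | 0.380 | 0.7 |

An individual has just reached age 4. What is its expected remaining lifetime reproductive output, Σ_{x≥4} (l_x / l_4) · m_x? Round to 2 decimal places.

1.78

l_4 = 0.613. Conditional survival from age 4 to x is l_x / l_4.
  x=4: (0.613/0.613) × 0.6 = 0.6000
  x=5: (0.460/0.613) × 1.0 = 0.7504
  x=6: (0.380/0.613) × 0.7 = 0.4339
Sum = 0.6000 + 0.7504 + 0.4339 = 1.7843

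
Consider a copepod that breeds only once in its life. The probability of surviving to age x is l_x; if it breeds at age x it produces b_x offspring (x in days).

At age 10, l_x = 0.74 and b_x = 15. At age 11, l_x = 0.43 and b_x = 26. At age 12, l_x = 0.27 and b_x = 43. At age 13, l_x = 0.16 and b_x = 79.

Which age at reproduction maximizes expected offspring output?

Expected offspring if breeding at age x = l_x × b_x:
  age 10: 0.74 × 15 = 11.100
  age 11: 0.43 × 26 = 11.180
  age 12: 0.27 × 43 = 11.610
  age 13: 0.16 × 79 = 12.640
Maximum at age 13 (12.640).

13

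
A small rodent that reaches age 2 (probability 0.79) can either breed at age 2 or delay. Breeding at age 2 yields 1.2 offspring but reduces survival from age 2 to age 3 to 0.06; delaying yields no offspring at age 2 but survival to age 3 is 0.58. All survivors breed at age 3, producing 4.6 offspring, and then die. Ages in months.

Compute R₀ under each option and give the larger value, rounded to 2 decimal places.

breed at age 2: R₀ = 0.79 × (1.2 + 0.06 × 4.6) = 0.79 × 1.4760 = 1.1660
delay to age 3: R₀ = 0.79 × (0.58 × 4.6) = 0.79 × 2.6680 = 2.1077
Higher: delay to age 3 (2.1077).

2.11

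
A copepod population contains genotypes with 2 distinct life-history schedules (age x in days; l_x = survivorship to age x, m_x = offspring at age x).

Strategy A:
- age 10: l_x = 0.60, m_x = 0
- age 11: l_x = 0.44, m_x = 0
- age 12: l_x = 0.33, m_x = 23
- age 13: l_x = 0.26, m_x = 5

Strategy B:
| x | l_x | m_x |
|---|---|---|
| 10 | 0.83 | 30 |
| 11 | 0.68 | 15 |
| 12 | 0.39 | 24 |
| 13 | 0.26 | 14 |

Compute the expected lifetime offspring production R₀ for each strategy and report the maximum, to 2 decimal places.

48.10

Strategy A: R₀ = 0.60×0 + 0.44×0 + 0.33×23 + 0.26×5 = 8.8900
Strategy B: R₀ = 0.83×30 + 0.68×15 + 0.39×24 + 0.26×14 = 48.1000
Highest R₀: strategy B with 48.1000.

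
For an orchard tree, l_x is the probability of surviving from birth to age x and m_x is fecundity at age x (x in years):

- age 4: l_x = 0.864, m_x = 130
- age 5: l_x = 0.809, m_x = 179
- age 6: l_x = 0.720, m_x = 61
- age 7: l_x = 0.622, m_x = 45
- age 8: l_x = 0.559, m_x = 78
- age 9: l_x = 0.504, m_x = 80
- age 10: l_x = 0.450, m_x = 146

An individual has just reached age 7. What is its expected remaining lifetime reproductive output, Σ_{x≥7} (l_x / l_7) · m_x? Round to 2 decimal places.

285.55

l_7 = 0.622. Conditional survival from age 7 to x is l_x / l_7.
  x=7: (0.622/0.622) × 45 = 45.0000
  x=8: (0.559/0.622) × 78 = 70.0997
  x=9: (0.504/0.622) × 80 = 64.8232
  x=10: (0.450/0.622) × 146 = 105.6270
Sum = 45.0000 + 70.0997 + 64.8232 + 105.6270 = 285.5498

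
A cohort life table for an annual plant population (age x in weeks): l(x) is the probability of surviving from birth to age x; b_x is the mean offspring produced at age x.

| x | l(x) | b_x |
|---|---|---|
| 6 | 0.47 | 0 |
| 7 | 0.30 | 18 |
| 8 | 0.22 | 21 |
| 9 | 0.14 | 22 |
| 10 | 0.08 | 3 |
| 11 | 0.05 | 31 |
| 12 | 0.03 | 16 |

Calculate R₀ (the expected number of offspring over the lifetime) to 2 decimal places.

15.37

R₀ = Σ l(x) b_x:
  age 6: 0.47 × 0 = 0.0000
  age 7: 0.30 × 18 = 5.4000
  age 8: 0.22 × 21 = 4.6200
  age 9: 0.14 × 22 = 3.0800
  age 10: 0.08 × 3 = 0.2400
  age 11: 0.05 × 31 = 1.5500
  age 12: 0.03 × 16 = 0.4800
R₀ = 0.0000 + 5.4000 + 4.6200 + 3.0800 + 0.2400 + 1.5500 + 0.4800 = 15.3700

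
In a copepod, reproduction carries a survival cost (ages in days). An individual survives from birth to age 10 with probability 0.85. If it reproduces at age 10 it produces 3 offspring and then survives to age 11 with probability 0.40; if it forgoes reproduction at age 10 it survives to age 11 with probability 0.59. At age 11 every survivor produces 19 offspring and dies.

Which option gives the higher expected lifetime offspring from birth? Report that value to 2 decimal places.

breed at age 10: R₀ = 0.85 × (3 + 0.40 × 19) = 0.85 × 10.6000 = 9.0100
delay to age 11: R₀ = 0.85 × (0.59 × 19) = 0.85 × 11.2100 = 9.5285
Higher: delay to age 11 (9.5285).

9.53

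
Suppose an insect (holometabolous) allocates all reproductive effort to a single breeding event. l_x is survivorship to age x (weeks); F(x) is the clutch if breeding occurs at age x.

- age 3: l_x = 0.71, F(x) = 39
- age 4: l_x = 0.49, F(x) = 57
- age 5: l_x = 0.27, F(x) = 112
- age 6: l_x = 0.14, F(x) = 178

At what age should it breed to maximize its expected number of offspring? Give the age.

5

Expected offspring if breeding at age x = l_x × F(x):
  age 3: 0.71 × 39 = 27.690
  age 4: 0.49 × 57 = 27.930
  age 5: 0.27 × 112 = 30.240
  age 6: 0.14 × 178 = 24.920
Maximum at age 5 (30.240).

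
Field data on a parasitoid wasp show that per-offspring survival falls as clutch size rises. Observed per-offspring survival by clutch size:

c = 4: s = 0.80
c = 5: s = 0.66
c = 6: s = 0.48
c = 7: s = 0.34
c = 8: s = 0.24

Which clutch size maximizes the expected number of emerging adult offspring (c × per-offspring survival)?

5

Expected emerging adult offspring = c × s(c):
  c=4: 4 × 0.80 = 3.200
  c=5: 5 × 0.66 = 3.300
  c=6: 6 × 0.48 = 2.880
  c=7: 7 × 0.34 = 2.380
  c=8: 8 × 0.24 = 1.920
Maximum at c = 5 (3.300 emerging adult offspring).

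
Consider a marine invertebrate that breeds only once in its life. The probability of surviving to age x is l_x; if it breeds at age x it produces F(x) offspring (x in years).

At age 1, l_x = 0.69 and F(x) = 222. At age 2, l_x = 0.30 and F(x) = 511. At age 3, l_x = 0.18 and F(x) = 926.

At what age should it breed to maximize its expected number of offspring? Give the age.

3

Expected offspring if breeding at age x = l_x × F(x):
  age 1: 0.69 × 222 = 153.180
  age 2: 0.30 × 511 = 153.300
  age 3: 0.18 × 926 = 166.680
Maximum at age 3 (166.680).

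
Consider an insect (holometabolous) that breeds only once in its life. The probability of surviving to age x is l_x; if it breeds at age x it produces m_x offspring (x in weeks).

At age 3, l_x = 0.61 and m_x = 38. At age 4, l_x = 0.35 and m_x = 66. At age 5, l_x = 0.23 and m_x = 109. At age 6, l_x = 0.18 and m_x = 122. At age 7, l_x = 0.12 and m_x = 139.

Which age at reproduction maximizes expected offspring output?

5

Expected offspring if breeding at age x = l_x × m_x:
  age 3: 0.61 × 38 = 23.180
  age 4: 0.35 × 66 = 23.100
  age 5: 0.23 × 109 = 25.070
  age 6: 0.18 × 122 = 21.960
  age 7: 0.12 × 139 = 16.680
Maximum at age 5 (25.070).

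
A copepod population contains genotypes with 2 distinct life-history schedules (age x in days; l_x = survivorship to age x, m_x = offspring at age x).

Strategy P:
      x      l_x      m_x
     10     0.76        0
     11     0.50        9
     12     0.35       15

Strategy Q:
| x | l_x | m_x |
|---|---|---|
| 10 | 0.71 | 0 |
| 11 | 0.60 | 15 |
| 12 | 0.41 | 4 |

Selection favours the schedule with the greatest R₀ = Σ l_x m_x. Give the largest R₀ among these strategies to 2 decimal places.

Strategy P: R₀ = 0.76×0 + 0.50×9 + 0.35×15 = 9.7500
Strategy Q: R₀ = 0.71×0 + 0.60×15 + 0.41×4 = 10.6400
Highest R₀: strategy Q with 10.6400.

10.64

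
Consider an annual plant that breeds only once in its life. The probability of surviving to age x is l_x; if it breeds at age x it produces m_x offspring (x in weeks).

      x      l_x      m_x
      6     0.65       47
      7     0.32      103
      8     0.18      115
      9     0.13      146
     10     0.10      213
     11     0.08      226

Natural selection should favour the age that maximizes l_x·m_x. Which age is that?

7

Expected offspring if breeding at age x = l_x × m_x:
  age 6: 0.65 × 47 = 30.550
  age 7: 0.32 × 103 = 32.960
  age 8: 0.18 × 115 = 20.700
  age 9: 0.13 × 146 = 18.980
  age 10: 0.10 × 213 = 21.300
  age 11: 0.08 × 226 = 18.080
Maximum at age 7 (32.960).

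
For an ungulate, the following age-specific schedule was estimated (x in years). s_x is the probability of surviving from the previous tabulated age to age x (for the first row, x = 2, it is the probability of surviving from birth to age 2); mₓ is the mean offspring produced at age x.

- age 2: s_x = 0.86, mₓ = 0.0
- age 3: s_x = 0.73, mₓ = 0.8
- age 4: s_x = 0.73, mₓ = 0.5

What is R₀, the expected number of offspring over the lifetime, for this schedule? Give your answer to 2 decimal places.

0.73

Survivorship from birth: l_x = s_2·s_3·…·s_x.
  l_2 = 0.86000
  l_3 = 0.62780
  l_4 = 0.45829
R₀ = Σ l_x mₓ:
  age 2: 0.86000 × 0.0 = 0.0000
  age 3: 0.62780 × 0.8 = 0.5022
  age 4: 0.45829 × 0.5 = 0.2291
R₀ = 0.0000 + 0.5022 + 0.2291 = 0.7314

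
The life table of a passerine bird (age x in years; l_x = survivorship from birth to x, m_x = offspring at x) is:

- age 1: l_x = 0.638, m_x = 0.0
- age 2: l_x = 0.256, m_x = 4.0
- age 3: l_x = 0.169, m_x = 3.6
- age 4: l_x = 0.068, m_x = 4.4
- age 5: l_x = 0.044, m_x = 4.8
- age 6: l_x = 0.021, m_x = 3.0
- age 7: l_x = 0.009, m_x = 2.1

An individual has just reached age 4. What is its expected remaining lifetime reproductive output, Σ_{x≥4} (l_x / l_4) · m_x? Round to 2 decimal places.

8.71

l_4 = 0.068. Conditional survival from age 4 to x is l_x / l_4.
  x=4: (0.068/0.068) × 4.4 = 4.4000
  x=5: (0.044/0.068) × 4.8 = 3.1059
  x=6: (0.021/0.068) × 3.0 = 0.9265
  x=7: (0.009/0.068) × 2.1 = 0.2779
Sum = 4.4000 + 3.1059 + 0.9265 + 0.2779 = 8.7103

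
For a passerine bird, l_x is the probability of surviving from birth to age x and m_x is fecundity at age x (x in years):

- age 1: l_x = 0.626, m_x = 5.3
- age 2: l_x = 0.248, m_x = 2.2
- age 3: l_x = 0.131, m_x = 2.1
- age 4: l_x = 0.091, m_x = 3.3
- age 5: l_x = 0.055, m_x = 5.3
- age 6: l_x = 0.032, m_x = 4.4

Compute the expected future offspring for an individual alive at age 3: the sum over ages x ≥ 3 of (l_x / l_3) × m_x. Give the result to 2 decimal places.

l_3 = 0.131. Conditional survival from age 3 to x is l_x / l_3.
  x=3: (0.131/0.131) × 2.1 = 2.1000
  x=4: (0.091/0.131) × 3.3 = 2.2924
  x=5: (0.055/0.131) × 5.3 = 2.2252
  x=6: (0.032/0.131) × 4.4 = 1.0748
Sum = 2.1000 + 2.2924 + 2.2252 + 1.0748 = 7.6924

7.69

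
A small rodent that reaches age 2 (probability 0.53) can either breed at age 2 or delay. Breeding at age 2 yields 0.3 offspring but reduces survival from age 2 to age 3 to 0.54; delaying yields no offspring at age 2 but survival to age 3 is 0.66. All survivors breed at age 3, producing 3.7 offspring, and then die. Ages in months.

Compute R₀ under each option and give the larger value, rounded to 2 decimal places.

breed at age 2: R₀ = 0.53 × (0.3 + 0.54 × 3.7) = 0.53 × 2.2980 = 1.2179
delay to age 3: R₀ = 0.53 × (0.66 × 3.7) = 0.53 × 2.4420 = 1.2943
Higher: delay to age 3 (1.2943).

1.29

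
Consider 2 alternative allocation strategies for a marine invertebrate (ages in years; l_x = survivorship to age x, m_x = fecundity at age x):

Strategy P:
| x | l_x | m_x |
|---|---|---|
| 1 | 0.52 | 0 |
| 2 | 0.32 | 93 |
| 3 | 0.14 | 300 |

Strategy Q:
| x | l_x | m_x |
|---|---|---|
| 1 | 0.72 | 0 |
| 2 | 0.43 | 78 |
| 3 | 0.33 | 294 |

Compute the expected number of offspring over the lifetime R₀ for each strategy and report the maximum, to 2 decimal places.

130.56

Strategy P: R₀ = 0.52×0 + 0.32×93 + 0.14×300 = 71.7600
Strategy Q: R₀ = 0.72×0 + 0.43×78 + 0.33×294 = 130.5600
Highest R₀: strategy Q with 130.5600.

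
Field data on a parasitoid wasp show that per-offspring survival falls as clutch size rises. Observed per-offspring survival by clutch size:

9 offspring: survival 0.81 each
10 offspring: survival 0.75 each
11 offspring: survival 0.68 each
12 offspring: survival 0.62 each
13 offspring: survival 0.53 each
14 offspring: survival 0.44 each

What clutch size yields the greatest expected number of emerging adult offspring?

10

Expected emerging adult offspring = c × s(c):
  c=9: 9 × 0.81 = 7.290
  c=10: 10 × 0.75 = 7.500
  c=11: 11 × 0.68 = 7.480
  c=12: 12 × 0.62 = 7.440
  c=13: 13 × 0.53 = 6.890
  c=14: 14 × 0.44 = 6.160
Maximum at c = 10 (7.500 emerging adult offspring).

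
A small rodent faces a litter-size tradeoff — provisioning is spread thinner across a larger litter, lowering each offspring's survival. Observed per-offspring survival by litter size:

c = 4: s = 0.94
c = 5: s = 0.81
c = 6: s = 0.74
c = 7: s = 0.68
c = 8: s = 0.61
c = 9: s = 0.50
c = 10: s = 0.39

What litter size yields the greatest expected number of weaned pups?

Expected weaned pups = c × s(c):
  c=4: 4 × 0.94 = 3.760
  c=5: 5 × 0.81 = 4.050
  c=6: 6 × 0.74 = 4.440
  c=7: 7 × 0.68 = 4.760
  c=8: 8 × 0.61 = 4.880
  c=9: 9 × 0.50 = 4.500
  c=10: 10 × 0.39 = 3.900
Maximum at c = 8 (4.880 weaned pups).

8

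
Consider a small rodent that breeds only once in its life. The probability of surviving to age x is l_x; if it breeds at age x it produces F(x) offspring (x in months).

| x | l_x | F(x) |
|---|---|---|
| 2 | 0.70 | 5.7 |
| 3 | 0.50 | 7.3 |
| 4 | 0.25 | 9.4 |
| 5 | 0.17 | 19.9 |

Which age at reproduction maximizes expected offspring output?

Expected offspring if breeding at age x = l_x × F(x):
  age 2: 0.70 × 5.7 = 3.990
  age 3: 0.50 × 7.3 = 3.650
  age 4: 0.25 × 9.4 = 2.350
  age 5: 0.17 × 19.9 = 3.383
Maximum at age 2 (3.990).

2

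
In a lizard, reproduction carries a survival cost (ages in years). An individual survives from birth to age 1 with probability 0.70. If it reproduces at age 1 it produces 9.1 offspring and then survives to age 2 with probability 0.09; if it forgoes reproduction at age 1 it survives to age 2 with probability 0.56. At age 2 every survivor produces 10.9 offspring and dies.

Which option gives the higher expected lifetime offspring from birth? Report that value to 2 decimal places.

breed at age 1: R₀ = 0.70 × (9.1 + 0.09 × 10.9) = 0.70 × 10.0810 = 7.0567
delay to age 2: R₀ = 0.70 × (0.56 × 10.9) = 0.70 × 6.1040 = 4.2728
Higher: breed at age 1 (7.0567).

7.06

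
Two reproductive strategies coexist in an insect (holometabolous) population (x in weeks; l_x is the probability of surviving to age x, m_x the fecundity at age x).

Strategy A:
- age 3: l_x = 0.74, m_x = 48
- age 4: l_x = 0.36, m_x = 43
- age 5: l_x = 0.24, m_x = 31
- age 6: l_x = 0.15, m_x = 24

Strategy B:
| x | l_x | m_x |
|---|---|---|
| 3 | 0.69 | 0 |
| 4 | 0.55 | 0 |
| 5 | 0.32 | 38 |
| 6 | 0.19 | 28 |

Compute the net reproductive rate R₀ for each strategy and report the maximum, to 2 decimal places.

62.04

Strategy A: R₀ = 0.74×48 + 0.36×43 + 0.24×31 + 0.15×24 = 62.0400
Strategy B: R₀ = 0.69×0 + 0.55×0 + 0.32×38 + 0.19×28 = 17.4800
Highest R₀: strategy A with 62.0400.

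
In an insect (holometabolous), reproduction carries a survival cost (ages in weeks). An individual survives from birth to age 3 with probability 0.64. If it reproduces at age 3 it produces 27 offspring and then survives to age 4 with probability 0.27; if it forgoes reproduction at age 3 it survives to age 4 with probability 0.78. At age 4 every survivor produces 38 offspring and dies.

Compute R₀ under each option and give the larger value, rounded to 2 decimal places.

23.85

breed at age 3: R₀ = 0.64 × (27 + 0.27 × 38) = 0.64 × 37.2600 = 23.8464
delay to age 4: R₀ = 0.64 × (0.78 × 38) = 0.64 × 29.6400 = 18.9696
Higher: breed at age 3 (23.8464).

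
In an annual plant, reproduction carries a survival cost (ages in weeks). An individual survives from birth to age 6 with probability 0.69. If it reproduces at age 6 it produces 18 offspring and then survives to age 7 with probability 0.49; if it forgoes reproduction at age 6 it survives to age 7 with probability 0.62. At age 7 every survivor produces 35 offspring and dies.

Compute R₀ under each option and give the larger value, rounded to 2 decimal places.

breed at age 6: R₀ = 0.69 × (18 + 0.49 × 35) = 0.69 × 35.1500 = 24.2535
delay to age 7: R₀ = 0.69 × (0.62 × 35) = 0.69 × 21.7000 = 14.9730
Higher: breed at age 6 (24.2535).

24.25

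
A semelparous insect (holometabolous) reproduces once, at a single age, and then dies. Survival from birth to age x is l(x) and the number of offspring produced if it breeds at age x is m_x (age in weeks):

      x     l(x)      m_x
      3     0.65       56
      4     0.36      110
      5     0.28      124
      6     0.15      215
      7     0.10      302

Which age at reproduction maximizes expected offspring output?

Expected offspring if breeding at age x = l(x) × m_x:
  age 3: 0.65 × 56 = 36.400
  age 4: 0.36 × 110 = 39.600
  age 5: 0.28 × 124 = 34.720
  age 6: 0.15 × 215 = 32.250
  age 7: 0.10 × 302 = 30.200
Maximum at age 4 (39.600).

4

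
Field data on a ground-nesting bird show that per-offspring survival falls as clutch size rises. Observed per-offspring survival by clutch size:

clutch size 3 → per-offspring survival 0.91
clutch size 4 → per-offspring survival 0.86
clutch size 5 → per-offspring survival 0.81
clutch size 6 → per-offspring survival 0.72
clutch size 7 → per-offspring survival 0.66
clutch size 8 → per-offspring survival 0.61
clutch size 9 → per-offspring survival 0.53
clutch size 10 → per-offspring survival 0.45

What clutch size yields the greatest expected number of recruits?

8

Expected recruits = c × s(c):
  c=3: 3 × 0.91 = 2.730
  c=4: 4 × 0.86 = 3.440
  c=5: 5 × 0.81 = 4.050
  c=6: 6 × 0.72 = 4.320
  c=7: 7 × 0.66 = 4.620
  c=8: 8 × 0.61 = 4.880
  c=9: 9 × 0.53 = 4.770
  c=10: 10 × 0.45 = 4.500
Maximum at c = 8 (4.880 recruits).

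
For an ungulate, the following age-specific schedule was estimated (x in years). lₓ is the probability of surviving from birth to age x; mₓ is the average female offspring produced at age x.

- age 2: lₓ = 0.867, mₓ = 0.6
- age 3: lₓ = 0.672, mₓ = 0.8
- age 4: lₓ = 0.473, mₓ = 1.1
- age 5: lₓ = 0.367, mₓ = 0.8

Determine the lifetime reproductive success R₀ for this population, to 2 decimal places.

1.87

R₀ = Σ lₓ mₓ:
  age 2: 0.867 × 0.6 = 0.5202
  age 3: 0.672 × 0.8 = 0.5376
  age 4: 0.473 × 1.1 = 0.5203
  age 5: 0.367 × 0.8 = 0.2936
R₀ = 0.5202 + 0.5376 + 0.5203 + 0.2936 = 1.8717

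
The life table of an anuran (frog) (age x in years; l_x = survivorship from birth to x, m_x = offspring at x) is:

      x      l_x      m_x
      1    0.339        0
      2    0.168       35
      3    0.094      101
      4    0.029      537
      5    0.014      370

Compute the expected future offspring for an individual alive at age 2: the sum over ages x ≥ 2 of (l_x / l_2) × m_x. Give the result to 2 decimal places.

l_2 = 0.168. Conditional survival from age 2 to x is l_x / l_2.
  x=2: (0.168/0.168) × 35 = 35.0000
  x=3: (0.094/0.168) × 101 = 56.5119
  x=4: (0.029/0.168) × 537 = 92.6964
  x=5: (0.014/0.168) × 370 = 30.8333
Sum = 35.0000 + 56.5119 + 92.6964 + 30.8333 = 215.0417

215.04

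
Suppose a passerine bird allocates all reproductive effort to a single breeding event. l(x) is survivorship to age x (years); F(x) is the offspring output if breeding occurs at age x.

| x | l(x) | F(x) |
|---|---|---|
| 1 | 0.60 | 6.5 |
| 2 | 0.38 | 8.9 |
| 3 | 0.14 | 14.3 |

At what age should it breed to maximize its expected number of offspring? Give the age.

Expected offspring if breeding at age x = l(x) × F(x):
  age 1: 0.60 × 6.5 = 3.900
  age 2: 0.38 × 8.9 = 3.382
  age 3: 0.14 × 14.3 = 2.002
Maximum at age 1 (3.900).

1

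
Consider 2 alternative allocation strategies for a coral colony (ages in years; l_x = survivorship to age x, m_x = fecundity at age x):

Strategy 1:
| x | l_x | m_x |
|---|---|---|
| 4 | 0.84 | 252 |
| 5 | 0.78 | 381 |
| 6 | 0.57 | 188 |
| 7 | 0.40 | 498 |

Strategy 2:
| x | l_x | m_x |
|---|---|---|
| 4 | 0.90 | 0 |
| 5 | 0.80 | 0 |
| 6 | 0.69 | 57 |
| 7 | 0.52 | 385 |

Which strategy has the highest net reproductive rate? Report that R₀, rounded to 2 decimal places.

Strategy 1: R₀ = 0.84×252 + 0.78×381 + 0.57×188 + 0.40×498 = 815.2200
Strategy 2: R₀ = 0.90×0 + 0.80×0 + 0.69×57 + 0.52×385 = 239.5300
Highest R₀: strategy 1 with 815.2200.

815.22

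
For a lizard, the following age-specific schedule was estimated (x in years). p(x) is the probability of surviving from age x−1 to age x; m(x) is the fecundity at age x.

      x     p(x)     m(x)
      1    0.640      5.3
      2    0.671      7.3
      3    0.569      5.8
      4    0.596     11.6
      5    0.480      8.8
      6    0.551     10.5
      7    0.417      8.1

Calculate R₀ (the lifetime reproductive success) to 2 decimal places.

Survivorship from birth: l_x = p_1·p_2·…·p_x.
  l_1 = 0.64000
  l_2 = 0.42944
  l_3 = 0.24435
  l_4 = 0.14563
  l_5 = 0.06990
  l_6 = 0.03852
  l_7 = 0.01606
R₀ = Σ l_x m(x):
  age 1: 0.64000 × 5.3 = 3.3920
  age 2: 0.42944 × 7.3 = 3.1349
  age 3: 0.24435 × 5.8 = 1.4172
  age 4: 0.14563 × 11.6 = 1.6893
  age 5: 0.06990 × 8.8 = 0.6151
  age 6: 0.03852 × 10.5 = 0.4045
  age 7: 0.01606 × 8.1 = 0.1301
R₀ = 3.3920 + 3.1349 + 1.4172 + 1.6893 + 0.6151 + 0.4045 + 0.1301 = 10.7831

10.78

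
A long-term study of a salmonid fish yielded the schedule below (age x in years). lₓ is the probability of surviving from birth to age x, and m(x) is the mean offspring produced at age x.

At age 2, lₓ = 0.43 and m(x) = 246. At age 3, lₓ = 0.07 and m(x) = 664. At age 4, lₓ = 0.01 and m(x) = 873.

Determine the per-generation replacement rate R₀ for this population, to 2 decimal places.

160.99

R₀ = Σ lₓ m(x):
  age 2: 0.43 × 246 = 105.7800
  age 3: 0.07 × 664 = 46.4800
  age 4: 0.01 × 873 = 8.7300
R₀ = 105.7800 + 46.4800 + 8.7300 = 160.9900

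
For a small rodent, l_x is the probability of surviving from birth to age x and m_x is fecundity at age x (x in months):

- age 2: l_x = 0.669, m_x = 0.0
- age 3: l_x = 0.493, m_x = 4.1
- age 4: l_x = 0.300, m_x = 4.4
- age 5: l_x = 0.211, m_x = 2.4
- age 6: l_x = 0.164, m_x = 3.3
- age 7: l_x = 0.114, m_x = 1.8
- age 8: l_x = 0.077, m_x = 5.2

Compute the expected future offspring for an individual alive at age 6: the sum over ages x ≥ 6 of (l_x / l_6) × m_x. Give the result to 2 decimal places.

6.99

l_6 = 0.164. Conditional survival from age 6 to x is l_x / l_6.
  x=6: (0.164/0.164) × 3.3 = 3.3000
  x=7: (0.114/0.164) × 1.8 = 1.2512
  x=8: (0.077/0.164) × 5.2 = 2.4415
Sum = 3.3000 + 1.2512 + 2.4415 = 6.9927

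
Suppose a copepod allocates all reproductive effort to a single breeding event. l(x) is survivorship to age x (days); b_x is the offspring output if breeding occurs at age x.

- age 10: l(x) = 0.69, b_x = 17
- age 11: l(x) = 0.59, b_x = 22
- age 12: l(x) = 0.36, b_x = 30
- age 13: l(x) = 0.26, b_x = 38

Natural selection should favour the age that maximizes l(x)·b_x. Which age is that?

Expected offspring if breeding at age x = l(x) × b_x:
  age 10: 0.69 × 17 = 11.730
  age 11: 0.59 × 22 = 12.980
  age 12: 0.36 × 30 = 10.800
  age 13: 0.26 × 38 = 9.880
Maximum at age 11 (12.980).

11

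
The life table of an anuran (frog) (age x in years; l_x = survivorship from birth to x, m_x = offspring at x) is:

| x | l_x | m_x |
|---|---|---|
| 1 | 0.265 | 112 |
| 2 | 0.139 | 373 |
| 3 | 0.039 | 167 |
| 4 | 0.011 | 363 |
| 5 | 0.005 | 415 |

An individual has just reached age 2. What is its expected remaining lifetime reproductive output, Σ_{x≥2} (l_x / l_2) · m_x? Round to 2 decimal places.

463.51

l_2 = 0.139. Conditional survival from age 2 to x is l_x / l_2.
  x=2: (0.139/0.139) × 373 = 373.0000
  x=3: (0.039/0.139) × 167 = 46.8561
  x=4: (0.011/0.139) × 363 = 28.7266
  x=5: (0.005/0.139) × 415 = 14.9281
Sum = 373.0000 + 46.8561 + 28.7266 + 14.9281 = 463.5108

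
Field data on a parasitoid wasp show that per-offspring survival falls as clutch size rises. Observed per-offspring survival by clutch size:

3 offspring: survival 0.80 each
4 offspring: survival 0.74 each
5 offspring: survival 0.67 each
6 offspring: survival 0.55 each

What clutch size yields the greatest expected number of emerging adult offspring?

Expected emerging adult offspring = c × s(c):
  c=3: 3 × 0.80 = 2.400
  c=4: 4 × 0.74 = 2.960
  c=5: 5 × 0.67 = 3.350
  c=6: 6 × 0.55 = 3.300
Maximum at c = 5 (3.350 emerging adult offspring).

5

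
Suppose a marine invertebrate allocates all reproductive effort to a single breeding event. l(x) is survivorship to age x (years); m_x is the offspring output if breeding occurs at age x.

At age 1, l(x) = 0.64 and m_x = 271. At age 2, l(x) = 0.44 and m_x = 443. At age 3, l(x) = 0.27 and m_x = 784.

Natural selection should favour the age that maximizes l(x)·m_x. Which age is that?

Expected offspring if breeding at age x = l(x) × m_x:
  age 1: 0.64 × 271 = 173.440
  age 2: 0.44 × 443 = 194.920
  age 3: 0.27 × 784 = 211.680
Maximum at age 3 (211.680).

3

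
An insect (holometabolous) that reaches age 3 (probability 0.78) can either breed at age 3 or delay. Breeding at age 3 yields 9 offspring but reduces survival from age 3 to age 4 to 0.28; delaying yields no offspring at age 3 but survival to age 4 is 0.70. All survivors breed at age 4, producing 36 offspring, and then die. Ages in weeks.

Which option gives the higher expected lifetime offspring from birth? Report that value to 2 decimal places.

19.66

breed at age 3: R₀ = 0.78 × (9 + 0.28 × 36) = 0.78 × 19.0800 = 14.8824
delay to age 4: R₀ = 0.78 × (0.70 × 36) = 0.78 × 25.2000 = 19.6560
Higher: delay to age 4 (19.6560).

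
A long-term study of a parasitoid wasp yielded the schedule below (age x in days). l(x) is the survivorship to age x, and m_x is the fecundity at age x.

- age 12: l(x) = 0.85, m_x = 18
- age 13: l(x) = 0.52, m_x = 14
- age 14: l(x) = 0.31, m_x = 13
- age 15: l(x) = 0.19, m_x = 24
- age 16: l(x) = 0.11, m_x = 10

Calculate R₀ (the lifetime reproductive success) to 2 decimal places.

32.27

R₀ = Σ l(x) m_x:
  age 12: 0.85 × 18 = 15.3000
  age 13: 0.52 × 14 = 7.2800
  age 14: 0.31 × 13 = 4.0300
  age 15: 0.19 × 24 = 4.5600
  age 16: 0.11 × 10 = 1.1000
R₀ = 15.3000 + 7.2800 + 4.0300 + 4.5600 + 1.1000 = 32.2700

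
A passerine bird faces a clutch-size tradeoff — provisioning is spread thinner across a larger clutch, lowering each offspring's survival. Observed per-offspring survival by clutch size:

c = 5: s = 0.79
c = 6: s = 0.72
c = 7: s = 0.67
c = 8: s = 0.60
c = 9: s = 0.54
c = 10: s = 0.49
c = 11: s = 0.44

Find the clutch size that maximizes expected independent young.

Expected independent young = c × s(c):
  c=5: 5 × 0.79 = 3.950
  c=6: 6 × 0.72 = 4.320
  c=7: 7 × 0.67 = 4.690
  c=8: 8 × 0.60 = 4.800
  c=9: 9 × 0.54 = 4.860
  c=10: 10 × 0.49 = 4.900
  c=11: 11 × 0.44 = 4.840
Maximum at c = 10 (4.900 independent young).

10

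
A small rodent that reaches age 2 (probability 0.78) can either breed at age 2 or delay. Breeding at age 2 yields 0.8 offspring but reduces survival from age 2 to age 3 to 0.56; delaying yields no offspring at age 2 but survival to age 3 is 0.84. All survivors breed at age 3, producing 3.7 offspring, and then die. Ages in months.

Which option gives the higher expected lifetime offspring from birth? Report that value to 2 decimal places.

2.42

breed at age 2: R₀ = 0.78 × (0.8 + 0.56 × 3.7) = 0.78 × 2.8720 = 2.2402
delay to age 3: R₀ = 0.78 × (0.84 × 3.7) = 0.78 × 3.1080 = 2.4242
Higher: delay to age 3 (2.4242).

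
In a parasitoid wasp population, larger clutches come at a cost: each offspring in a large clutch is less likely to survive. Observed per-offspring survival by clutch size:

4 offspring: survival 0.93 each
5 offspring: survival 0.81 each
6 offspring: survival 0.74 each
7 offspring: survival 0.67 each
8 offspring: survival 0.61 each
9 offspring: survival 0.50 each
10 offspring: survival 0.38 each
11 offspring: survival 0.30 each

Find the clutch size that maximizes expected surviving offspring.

8

Expected surviving offspring = c × s(c):
  c=4: 4 × 0.93 = 3.720
  c=5: 5 × 0.81 = 4.050
  c=6: 6 × 0.74 = 4.440
  c=7: 7 × 0.67 = 4.690
  c=8: 8 × 0.61 = 4.880
  c=9: 9 × 0.50 = 4.500
  c=10: 10 × 0.38 = 3.800
  c=11: 11 × 0.30 = 3.300
Maximum at c = 8 (4.880 surviving offspring).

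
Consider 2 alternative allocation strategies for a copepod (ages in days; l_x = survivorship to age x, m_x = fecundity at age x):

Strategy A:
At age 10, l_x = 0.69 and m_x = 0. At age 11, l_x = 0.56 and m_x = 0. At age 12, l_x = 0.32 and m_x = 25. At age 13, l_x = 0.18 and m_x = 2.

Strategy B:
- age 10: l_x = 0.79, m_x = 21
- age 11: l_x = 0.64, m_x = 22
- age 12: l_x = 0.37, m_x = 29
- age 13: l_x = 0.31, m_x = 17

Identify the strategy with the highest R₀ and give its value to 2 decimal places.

Strategy A: R₀ = 0.69×0 + 0.56×0 + 0.32×25 + 0.18×2 = 8.3600
Strategy B: R₀ = 0.79×21 + 0.64×22 + 0.37×29 + 0.31×17 = 46.6700
Highest R₀: strategy B with 46.6700.

46.67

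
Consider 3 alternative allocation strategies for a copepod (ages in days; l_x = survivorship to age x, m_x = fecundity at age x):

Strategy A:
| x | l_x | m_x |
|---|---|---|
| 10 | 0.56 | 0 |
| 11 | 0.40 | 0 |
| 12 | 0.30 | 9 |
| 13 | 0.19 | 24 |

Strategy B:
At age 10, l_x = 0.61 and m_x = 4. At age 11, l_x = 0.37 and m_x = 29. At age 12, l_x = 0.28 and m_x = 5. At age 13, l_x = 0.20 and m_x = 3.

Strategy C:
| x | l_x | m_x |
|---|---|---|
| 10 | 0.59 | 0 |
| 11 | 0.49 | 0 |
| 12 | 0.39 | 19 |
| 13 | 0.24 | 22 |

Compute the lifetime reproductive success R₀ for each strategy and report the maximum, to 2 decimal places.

15.17

Strategy A: R₀ = 0.56×0 + 0.40×0 + 0.30×9 + 0.19×24 = 7.2600
Strategy B: R₀ = 0.61×4 + 0.37×29 + 0.28×5 + 0.20×3 = 15.1700
Strategy C: R₀ = 0.59×0 + 0.49×0 + 0.39×19 + 0.24×22 = 12.6900
Highest R₀: strategy B with 15.1700.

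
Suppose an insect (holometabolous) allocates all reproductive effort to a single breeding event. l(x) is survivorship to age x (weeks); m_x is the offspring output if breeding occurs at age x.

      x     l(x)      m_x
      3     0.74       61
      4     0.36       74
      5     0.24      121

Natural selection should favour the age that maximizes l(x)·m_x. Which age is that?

Expected offspring if breeding at age x = l(x) × m_x:
  age 3: 0.74 × 61 = 45.140
  age 4: 0.36 × 74 = 26.640
  age 5: 0.24 × 121 = 29.040
Maximum at age 3 (45.140).

3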